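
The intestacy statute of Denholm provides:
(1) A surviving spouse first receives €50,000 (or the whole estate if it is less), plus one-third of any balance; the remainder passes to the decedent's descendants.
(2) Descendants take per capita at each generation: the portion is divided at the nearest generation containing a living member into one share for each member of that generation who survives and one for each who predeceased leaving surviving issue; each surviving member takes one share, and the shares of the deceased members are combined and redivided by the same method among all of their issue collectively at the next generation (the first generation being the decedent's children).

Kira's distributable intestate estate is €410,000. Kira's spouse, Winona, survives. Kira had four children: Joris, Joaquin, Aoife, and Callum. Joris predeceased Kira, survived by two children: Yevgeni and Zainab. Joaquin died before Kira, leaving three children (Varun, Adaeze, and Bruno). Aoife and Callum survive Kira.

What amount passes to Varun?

Winona first takes €50,000, leaving a balance of €360,000. Winona then takes one-third of the balance (€120,000), for a total of €170,000. The remaining €240,000 passes to the descendants.
The descendants' portion (€240,000) is divided at the children's generation into 4 shares of €60,000. Aoife and Callum each take €60,000. The 2 shares of the deceased (Joris and Joaquin) are combined into a pool of €120,000.
That pool (€120,000) is divided at the grandchildren's generation equally among Yevgeni, Zainab, Varun, Adaeze, and Bruno: €24,000 each.

Varun receives €24,000.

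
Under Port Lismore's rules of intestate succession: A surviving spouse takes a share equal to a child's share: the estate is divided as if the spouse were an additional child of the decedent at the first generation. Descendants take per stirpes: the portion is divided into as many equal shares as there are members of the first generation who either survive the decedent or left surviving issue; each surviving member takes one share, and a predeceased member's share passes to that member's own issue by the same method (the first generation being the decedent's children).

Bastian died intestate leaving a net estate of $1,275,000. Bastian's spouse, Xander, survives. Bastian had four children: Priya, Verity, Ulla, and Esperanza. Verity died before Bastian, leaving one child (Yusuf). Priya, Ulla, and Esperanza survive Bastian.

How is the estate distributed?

Xander: $255,000; Priya: $255,000; Yusuf: $255,000; Ulla: $255,000; Esperanza: $255,000

The spouse counts as an additional share at the children's level, so there are 5 primary shares of $255,000. Xander takes one such share ($255,000).
The children's combined portion ($1,020,000) is divided into 4 shares of $255,000: Priya, Ulla, and Esperanza each take $255,000; Verity's $255,000 share passes to Verity's issue.
Verity's share ($255,000) passes entirely to Yusuf.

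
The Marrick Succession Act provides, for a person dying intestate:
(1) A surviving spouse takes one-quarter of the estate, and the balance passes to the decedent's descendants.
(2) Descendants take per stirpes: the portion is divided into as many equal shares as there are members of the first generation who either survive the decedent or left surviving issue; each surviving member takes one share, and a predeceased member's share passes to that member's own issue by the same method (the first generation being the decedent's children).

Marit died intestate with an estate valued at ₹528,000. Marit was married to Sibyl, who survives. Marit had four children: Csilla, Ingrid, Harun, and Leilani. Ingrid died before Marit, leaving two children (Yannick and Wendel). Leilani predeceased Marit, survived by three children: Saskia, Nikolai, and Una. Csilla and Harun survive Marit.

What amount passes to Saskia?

Saskia receives ₹33,000.

Sibyl takes one-quarter of ₹528,000 = ₹132,000. The remaining ₹396,000 passes to the descendants.
The descendants' portion (₹396,000) is divided into 4 shares of ₹99,000: Csilla and Harun each take ₹99,000; Ingrid's ₹99,000 share passes to Ingrid's issue; Leilani's ₹99,000 share passes to Leilani's issue.
Ingrid's share (₹99,000) is divided into 2 shares of ₹49,500: Yannick and Wendel each take ₹49,500.
Leilani's share (₹99,000) is divided into 3 shares of ₹33,000: Saskia, Nikolai, and Una each take ₹33,000.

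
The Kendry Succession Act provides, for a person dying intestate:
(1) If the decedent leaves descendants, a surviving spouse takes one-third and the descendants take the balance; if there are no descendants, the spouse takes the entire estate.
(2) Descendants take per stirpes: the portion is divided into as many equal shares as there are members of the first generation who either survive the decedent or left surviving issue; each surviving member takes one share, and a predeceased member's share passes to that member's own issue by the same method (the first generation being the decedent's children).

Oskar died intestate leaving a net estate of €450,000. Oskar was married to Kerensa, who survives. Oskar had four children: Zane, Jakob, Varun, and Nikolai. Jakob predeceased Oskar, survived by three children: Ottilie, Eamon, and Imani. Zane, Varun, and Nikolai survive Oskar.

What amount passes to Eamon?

Eamon receives €25,000.

Kerensa takes one-third of €450,000 = €150,000. The remaining €300,000 passes to the descendants.
The descendants' portion (€300,000) is divided into 4 shares of €75,000: Zane, Varun, and Nikolai each take €75,000; Jakob's €75,000 share passes to Jakob's issue.
Jakob's share (€75,000) is divided into 3 shares of €25,000: Ottilie, Eamon, and Imani each take €25,000.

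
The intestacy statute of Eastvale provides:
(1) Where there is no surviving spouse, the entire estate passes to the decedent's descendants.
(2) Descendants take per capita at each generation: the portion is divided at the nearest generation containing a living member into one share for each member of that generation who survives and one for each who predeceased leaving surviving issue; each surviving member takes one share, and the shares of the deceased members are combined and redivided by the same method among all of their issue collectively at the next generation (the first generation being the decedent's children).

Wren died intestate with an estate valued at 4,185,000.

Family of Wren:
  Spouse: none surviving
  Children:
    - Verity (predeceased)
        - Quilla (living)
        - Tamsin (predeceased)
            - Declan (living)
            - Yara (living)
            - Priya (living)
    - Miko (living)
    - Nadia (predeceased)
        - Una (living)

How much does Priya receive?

Priya receives 310,000.

The entire 4,185,000 passes to the descendants.
That amount (4,185,000) is divided at the children's generation into 3 shares of 1,395,000. Miko takes 1,395,000. The 2 shares of the deceased (Verity and Nadia) are combined into a pool of 2,790,000.
That pool (2,790,000) is divided at the grandchildren's generation into 3 shares of 930,000. Quilla and Una each take 930,000. The remaining share for the deceased Tamsin (930,000) is carried to the next generation.
That pool (930,000) is divided at the great-grandchildren's generation equally among Declan, Yara, and Priya: 310,000 each.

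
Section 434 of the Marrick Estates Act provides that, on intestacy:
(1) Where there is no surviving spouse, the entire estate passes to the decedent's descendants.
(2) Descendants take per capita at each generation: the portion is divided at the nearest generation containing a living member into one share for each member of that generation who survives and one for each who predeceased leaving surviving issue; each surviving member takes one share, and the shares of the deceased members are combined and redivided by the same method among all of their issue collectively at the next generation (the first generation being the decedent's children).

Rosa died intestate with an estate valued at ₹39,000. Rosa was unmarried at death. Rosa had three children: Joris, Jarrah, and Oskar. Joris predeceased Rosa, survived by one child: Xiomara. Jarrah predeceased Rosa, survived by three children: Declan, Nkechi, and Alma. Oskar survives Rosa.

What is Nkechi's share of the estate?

The entire ₹39,000 passes to the descendants.
That amount (₹39,000) is divided at the children's generation into 3 shares of ₹13,000. Oskar takes ₹13,000. The 2 shares of the deceased (Joris and Jarrah) are combined into a pool of ₹26,000.
That pool (₹26,000) is divided at the grandchildren's generation equally among Xiomara, Declan, Nkechi, and Alma: ₹6,500 each.

Nkechi receives ₹6,500.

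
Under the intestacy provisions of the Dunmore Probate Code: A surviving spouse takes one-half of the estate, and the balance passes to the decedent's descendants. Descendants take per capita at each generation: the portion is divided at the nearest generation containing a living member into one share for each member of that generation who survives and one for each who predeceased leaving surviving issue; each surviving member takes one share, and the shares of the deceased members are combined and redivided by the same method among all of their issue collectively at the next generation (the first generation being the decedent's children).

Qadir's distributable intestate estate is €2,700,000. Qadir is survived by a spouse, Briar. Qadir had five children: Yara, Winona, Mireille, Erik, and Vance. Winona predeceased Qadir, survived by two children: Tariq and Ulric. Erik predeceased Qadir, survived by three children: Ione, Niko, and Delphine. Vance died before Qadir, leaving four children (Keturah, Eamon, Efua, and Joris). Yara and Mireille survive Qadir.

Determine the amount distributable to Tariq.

Briar takes one-half of €2,700,000 = €1,350,000. The remaining €1,350,000 passes to the descendants.
The descendants' portion (€1,350,000) is divided at the children's generation into 5 shares of €270,000. Yara and Mireille each take €270,000. The 3 shares of the deceased (Winona, Erik, and Vance) are combined into a pool of €810,000.
That pool (€810,000) is divided at the grandchildren's generation equally among Tariq, Ulric, Ione, Niko, Delphine, Keturah, Eamon, Efua, and Joris: €90,000 each.

Tariq receives €90,000.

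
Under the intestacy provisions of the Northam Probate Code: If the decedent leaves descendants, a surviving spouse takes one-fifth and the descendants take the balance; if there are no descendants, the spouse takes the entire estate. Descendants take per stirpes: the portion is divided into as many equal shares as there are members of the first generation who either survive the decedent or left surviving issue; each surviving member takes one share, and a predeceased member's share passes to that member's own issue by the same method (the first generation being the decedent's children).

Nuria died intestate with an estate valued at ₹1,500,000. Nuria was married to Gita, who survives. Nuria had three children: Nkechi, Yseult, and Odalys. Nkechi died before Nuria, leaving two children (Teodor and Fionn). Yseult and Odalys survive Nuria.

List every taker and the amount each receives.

Gita: ₹300,000; Teodor: ₹200,000; Fionn: ₹200,000; Yseult: ₹400,000; Odalys: ₹400,000

Gita takes one-fifth of ₹1,500,000 = ₹300,000. The remaining ₹1,200,000 passes to the descendants.
The descendants' portion (₹1,200,000) is divided into 3 shares of ₹400,000: Yseult and Odalys each take ₹400,000; Nkechi's ₹400,000 share passes to Nkechi's issue.
Nkechi's share (₹400,000) is divided into 2 shares of ₹200,000: Teodor and Fionn each take ₹200,000.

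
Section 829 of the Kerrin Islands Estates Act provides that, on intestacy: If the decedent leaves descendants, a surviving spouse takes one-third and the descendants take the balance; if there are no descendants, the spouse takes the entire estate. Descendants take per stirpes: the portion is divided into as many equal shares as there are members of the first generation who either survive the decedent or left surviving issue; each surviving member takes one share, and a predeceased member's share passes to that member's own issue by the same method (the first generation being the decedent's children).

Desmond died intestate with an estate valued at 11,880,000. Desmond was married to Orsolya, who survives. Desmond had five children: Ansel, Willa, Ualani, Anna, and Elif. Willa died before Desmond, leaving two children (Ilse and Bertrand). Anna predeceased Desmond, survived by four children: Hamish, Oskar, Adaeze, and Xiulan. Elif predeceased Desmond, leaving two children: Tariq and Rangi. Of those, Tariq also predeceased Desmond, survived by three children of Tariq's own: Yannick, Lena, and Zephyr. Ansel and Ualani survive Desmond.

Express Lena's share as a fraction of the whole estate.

Lena receives 1/45 of the estate.

Orsolya takes one-third of 11,880,000 = 3,960,000. The remaining 7,920,000 passes to the descendants.
The descendants' portion (7,920,000) is divided into 5 shares of 1,584,000: Ansel and Ualani each take 1,584,000; Willa's 1,584,000 share passes to Willa's issue; Anna's 1,584,000 share passes to Anna's issue; Elif's 1,584,000 share passes to Elif's issue.
Willa's share (1,584,000) is divided into 2 shares of 792,000: Ilse and Bertrand each take 792,000.
Anna's share (1,584,000) is divided into 4 shares of 396,000: Hamish, Oskar, Adaeze, and Xiulan each take 396,000.
Elif's share (1,584,000) is divided into 2 shares of 792,000: Rangi takes 792,000; Tariq's 792,000 share passes to Tariq's issue.
Tariq's share (792,000) is divided into 3 shares of 264,000: Yannick, Lena, and Zephyr each take 264,000.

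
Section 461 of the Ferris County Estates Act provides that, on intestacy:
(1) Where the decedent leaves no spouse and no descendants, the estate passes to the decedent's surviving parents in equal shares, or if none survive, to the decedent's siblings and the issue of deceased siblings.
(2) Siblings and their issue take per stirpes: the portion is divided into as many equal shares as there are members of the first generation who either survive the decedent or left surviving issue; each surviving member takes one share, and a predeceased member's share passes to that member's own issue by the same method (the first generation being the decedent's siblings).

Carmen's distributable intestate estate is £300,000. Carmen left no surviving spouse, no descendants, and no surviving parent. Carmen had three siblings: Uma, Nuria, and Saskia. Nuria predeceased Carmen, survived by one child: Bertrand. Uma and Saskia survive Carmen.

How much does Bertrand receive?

The entire £300,000 passes to the siblings and their issue.
That amount (£300,000) is divided into 3 shares of £100,000: Uma and Saskia each take £100,000; Nuria's £100,000 share passes to Nuria's issue.
Nuria's share (£100,000) passes entirely to Bertrand.

Bertrand receives £100,000.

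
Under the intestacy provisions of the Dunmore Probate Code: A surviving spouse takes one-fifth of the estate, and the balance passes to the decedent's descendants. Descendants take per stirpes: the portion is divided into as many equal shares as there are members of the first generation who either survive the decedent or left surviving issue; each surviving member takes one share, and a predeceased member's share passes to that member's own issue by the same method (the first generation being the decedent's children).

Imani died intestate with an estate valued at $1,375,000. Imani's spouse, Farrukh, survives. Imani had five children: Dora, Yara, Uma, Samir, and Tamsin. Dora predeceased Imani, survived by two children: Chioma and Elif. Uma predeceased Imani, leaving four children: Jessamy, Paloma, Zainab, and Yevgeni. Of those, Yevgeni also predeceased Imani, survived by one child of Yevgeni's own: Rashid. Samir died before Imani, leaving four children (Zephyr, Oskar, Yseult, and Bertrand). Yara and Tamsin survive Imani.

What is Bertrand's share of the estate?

Bertrand receives $55,000.

Farrukh takes one-fifth of $1,375,000 = $275,000. The remaining $1,100,000 passes to the descendants.
The descendants' portion ($1,100,000) is divided into 5 shares of $220,000: Yara and Tamsin each take $220,000; Dora's $220,000 share passes to Dora's issue; Uma's $220,000 share passes to Uma's issue; Samir's $220,000 share passes to Samir's issue.
Dora's share ($220,000) is divided into 2 shares of $110,000: Chioma and Elif each take $110,000.
Uma's share ($220,000) is divided into 4 shares of $55,000: Jessamy, Paloma, and Zainab each take $55,000; Yevgeni's $55,000 share passes to Yevgeni's issue.
Yevgeni's share ($55,000) passes entirely to Rashid.
Samir's share ($220,000) is divided into 4 shares of $55,000: Zephyr, Oskar, Yseult, and Bertrand each take $55,000.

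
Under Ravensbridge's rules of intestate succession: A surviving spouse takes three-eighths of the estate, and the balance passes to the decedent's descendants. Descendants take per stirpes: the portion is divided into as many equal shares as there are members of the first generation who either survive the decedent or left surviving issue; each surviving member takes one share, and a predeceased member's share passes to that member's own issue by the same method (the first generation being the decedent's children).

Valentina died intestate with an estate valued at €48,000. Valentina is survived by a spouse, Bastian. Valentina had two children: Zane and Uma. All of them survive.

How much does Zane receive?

Zane receives €15,000.

Bastian takes three-eighths of €48,000 = €18,000. The remaining €30,000 passes to the descendants.
The descendants' portion (€30,000) is divided into 2 shares of €15,000: Zane and Uma each take €15,000.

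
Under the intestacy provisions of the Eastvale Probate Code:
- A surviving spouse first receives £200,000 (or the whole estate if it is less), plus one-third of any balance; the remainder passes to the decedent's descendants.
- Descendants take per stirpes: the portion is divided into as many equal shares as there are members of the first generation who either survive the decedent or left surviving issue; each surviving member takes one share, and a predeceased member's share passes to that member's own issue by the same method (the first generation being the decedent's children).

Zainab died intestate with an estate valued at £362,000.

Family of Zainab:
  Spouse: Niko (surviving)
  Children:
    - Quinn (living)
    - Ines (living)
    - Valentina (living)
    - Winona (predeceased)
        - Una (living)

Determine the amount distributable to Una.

Niko first takes £200,000, leaving a balance of £162,000. Niko then takes one-third of the balance (£54,000), for a total of £254,000. The remaining £108,000 passes to the descendants.
The descendants' portion (£108,000) is divided into 4 shares of £27,000: Quinn, Ines, and Valentina each take £27,000; Winona's £27,000 share passes to Winona's issue.
Winona's share (£27,000) passes entirely to Una.

Una receives £27,000.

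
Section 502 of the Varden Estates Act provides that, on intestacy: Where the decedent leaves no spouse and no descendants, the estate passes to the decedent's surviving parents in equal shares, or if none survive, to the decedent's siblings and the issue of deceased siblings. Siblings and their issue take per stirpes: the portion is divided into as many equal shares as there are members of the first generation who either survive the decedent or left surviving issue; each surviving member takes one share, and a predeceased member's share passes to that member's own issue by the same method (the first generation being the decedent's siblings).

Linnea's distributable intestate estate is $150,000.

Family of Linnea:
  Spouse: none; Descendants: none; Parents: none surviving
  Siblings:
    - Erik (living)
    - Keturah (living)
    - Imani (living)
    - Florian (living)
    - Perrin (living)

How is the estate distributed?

The entire $150,000 passes to the siblings and their issue.
That amount ($150,000) is divided into 5 shares of $30,000: Erik, Keturah, Imani, Florian, and Perrin each take $30,000.

Erik: $30,000; Keturah: $30,000; Imani: $30,000; Florian: $30,000; Perrin: $30,000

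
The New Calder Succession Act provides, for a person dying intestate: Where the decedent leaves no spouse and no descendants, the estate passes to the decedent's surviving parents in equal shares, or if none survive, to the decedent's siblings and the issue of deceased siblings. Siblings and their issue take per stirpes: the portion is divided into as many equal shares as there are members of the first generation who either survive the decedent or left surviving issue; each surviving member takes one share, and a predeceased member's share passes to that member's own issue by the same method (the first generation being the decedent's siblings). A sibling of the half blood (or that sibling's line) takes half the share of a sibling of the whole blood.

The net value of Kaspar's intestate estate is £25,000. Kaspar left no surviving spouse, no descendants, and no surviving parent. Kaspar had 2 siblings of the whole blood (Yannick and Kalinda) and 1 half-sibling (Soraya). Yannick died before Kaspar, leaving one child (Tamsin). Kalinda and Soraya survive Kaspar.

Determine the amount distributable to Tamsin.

The entire £25,000 passes to the siblings and their issue.
Counting each half-blood sibling's line as half a unit, there are 5/2 units in £25,000, so one unit is £10,000. Whole-blood lines (Yannick and Kalinda) take £10,000 each; half-blood lines (Soraya) take £5,000 each.
Yannick's share (£10,000) passes entirely to Tamsin.

Tamsin receives £10,000.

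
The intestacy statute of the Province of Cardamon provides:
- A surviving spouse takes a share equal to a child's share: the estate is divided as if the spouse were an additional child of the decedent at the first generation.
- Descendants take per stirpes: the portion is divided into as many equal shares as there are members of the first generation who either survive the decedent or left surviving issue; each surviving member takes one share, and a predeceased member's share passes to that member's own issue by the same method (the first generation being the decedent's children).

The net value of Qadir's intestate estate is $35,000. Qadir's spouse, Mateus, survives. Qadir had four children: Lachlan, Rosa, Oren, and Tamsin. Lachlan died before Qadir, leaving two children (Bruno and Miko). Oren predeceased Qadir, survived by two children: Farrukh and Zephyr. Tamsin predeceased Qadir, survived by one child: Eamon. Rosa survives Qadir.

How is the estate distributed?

Mateus: $7,000; Bruno: $3,500; Miko: $3,500; Rosa: $7,000; Farrukh: $3,500; Zephyr: $3,500; Eamon: $7,000

The spouse counts as an additional share at the children's level, so there are 5 primary shares of $7,000. Mateus takes one such share ($7,000).
The children's combined portion ($28,000) is divided into 4 shares of $7,000: Rosa takes $7,000; Lachlan's $7,000 share passes to Lachlan's issue; Oren's $7,000 share passes to Oren's issue; Tamsin's $7,000 share passes to Tamsin's issue.
Lachlan's share ($7,000) is divided into 2 shares of $3,500: Bruno and Miko each take $3,500.
Oren's share ($7,000) is divided into 2 shares of $3,500: Farrukh and Zephyr each take $3,500.
Tamsin's share ($7,000) passes entirely to Eamon.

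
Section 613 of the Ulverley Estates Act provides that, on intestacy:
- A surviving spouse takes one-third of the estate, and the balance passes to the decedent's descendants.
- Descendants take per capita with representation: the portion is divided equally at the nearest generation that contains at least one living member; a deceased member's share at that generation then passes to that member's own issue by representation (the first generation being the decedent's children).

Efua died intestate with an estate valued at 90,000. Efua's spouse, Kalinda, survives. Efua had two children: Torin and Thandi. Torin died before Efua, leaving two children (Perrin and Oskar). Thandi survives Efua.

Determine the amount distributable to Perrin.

Perrin receives 15,000.

Kalinda takes one-third of 90,000 = 30,000. The remaining 60,000 passes to the descendants.
The descendants' portion (60,000) is divided into 2 shares of 30,000: Thandi takes 30,000; Torin's 30,000 share passes to Torin's issue.
Torin's share (30,000) is divided into 2 shares of 15,000: Perrin and Oskar each take 15,000.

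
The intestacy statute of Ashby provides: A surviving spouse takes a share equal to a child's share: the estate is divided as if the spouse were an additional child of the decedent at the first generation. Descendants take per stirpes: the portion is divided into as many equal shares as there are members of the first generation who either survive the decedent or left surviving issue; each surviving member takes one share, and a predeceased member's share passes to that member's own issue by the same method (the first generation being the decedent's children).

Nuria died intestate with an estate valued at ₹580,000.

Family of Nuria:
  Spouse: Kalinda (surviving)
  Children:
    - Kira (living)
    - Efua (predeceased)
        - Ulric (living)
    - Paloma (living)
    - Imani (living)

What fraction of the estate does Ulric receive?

The spouse counts as an additional share at the children's level, so there are 5 primary shares of ₹116,000. Kalinda takes one such share (₹116,000).
The children's combined portion (₹464,000) is divided into 4 shares of ₹116,000: Kira, Paloma, and Imani each take ₹116,000; Efua's ₹116,000 share passes to Efua's issue.
Efua's share (₹116,000) passes entirely to Ulric.

Ulric receives 1/5 of the estate.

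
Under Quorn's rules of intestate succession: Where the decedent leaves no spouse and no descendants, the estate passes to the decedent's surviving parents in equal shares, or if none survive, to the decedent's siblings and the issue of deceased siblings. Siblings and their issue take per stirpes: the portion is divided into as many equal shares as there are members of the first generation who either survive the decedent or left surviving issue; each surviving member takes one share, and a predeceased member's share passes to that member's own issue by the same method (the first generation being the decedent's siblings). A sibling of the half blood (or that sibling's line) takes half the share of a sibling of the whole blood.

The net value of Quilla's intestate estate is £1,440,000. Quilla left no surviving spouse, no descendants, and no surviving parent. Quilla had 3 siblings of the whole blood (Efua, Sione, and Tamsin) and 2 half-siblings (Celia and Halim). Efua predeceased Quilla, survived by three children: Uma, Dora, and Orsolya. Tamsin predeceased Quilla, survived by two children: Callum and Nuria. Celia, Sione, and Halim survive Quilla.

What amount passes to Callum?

Callum receives £180,000.

The entire £1,440,000 passes to the siblings and their issue.
Counting each half-blood sibling's line as half a unit, there are 4 units in £1,440,000, so one unit is £360,000. Whole-blood lines (Efua, Sione, and Tamsin) take £360,000 each; half-blood lines (Celia and Halim) take £180,000 each.
Efua's share (£360,000) is divided into 3 shares of £120,000: Uma, Dora, and Orsolya each take £120,000.
Tamsin's share (£360,000) is divided into 2 shares of £180,000: Callum and Nuria each take £180,000.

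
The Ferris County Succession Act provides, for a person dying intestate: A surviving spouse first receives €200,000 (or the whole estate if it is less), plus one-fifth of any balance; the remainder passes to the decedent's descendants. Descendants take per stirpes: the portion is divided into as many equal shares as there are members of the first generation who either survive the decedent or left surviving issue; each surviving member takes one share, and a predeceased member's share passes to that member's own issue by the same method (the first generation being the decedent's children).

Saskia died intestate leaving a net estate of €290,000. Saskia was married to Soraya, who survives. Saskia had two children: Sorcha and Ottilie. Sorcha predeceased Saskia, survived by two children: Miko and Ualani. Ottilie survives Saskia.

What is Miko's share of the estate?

Soraya first takes €200,000, leaving a balance of €90,000. Soraya then takes one-fifth of the balance (€18,000), for a total of €218,000. The remaining €72,000 passes to the descendants.
The descendants' portion (€72,000) is divided into 2 shares of €36,000: Ottilie takes €36,000; Sorcha's €36,000 share passes to Sorcha's issue.
Sorcha's share (€36,000) is divided into 2 shares of €18,000: Miko and Ualani each take €18,000.

Miko receives €18,000.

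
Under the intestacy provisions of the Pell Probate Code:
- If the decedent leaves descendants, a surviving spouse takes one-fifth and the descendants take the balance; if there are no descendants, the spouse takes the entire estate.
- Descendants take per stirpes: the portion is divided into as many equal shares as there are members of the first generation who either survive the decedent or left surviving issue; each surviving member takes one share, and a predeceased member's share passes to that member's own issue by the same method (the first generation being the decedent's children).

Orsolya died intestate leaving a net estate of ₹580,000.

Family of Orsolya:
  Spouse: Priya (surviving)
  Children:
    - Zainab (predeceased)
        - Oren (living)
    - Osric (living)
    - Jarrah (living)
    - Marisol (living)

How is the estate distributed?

Priya: ₹116,000; Oren: ₹116,000; Osric: ₹116,000; Jarrah: ₹116,000; Marisol: ₹116,000

Priya takes one-fifth of ₹580,000 = ₹116,000. The remaining ₹464,000 passes to the descendants.
The descendants' portion (₹464,000) is divided into 4 shares of ₹116,000: Osric, Jarrah, and Marisol each take ₹116,000; Zainab's ₹116,000 share passes to Zainab's issue.
Zainab's share (₹116,000) passes entirely to Oren.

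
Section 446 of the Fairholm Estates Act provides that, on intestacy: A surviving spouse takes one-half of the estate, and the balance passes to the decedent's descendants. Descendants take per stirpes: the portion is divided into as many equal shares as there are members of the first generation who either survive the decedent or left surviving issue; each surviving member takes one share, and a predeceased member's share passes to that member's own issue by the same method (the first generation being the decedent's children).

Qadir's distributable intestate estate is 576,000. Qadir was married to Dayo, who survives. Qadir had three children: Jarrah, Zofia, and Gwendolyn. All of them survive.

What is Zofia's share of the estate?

Dayo takes one-half of 576,000 = 288,000. The remaining 288,000 passes to the descendants.
The descendants' portion (288,000) is divided into 3 shares of 96,000: Jarrah, Zofia, and Gwendolyn each take 96,000.

Zofia receives 96,000.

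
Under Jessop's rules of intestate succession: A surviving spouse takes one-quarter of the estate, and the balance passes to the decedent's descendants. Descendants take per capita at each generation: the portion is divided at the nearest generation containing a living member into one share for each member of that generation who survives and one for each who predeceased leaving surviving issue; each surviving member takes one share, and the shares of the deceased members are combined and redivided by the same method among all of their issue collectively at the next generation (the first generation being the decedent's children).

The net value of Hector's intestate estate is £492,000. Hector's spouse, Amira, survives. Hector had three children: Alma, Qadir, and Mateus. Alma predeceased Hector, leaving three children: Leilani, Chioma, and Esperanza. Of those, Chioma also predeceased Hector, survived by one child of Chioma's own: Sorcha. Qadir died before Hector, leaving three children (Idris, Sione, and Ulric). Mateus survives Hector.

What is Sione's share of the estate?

Sione receives £41,000.

Amira takes one-quarter of £492,000 = £123,000. The remaining £369,000 passes to the descendants.
The descendants' portion (£369,000) is divided at the children's generation into 3 shares of £123,000. Mateus takes £123,000. The 2 shares of the deceased (Alma and Qadir) are combined into a pool of £246,000.
That pool (£246,000) is divided at the grandchildren's generation into 6 shares of £41,000. Leilani, Esperanza, Idris, Sione, and Ulric each take £41,000. The remaining share for the deceased Chioma (£41,000) is carried to the next generation.
That pool (£41,000) passes entirely to Sorcha, the sole taker at the great-grandchildren's generation.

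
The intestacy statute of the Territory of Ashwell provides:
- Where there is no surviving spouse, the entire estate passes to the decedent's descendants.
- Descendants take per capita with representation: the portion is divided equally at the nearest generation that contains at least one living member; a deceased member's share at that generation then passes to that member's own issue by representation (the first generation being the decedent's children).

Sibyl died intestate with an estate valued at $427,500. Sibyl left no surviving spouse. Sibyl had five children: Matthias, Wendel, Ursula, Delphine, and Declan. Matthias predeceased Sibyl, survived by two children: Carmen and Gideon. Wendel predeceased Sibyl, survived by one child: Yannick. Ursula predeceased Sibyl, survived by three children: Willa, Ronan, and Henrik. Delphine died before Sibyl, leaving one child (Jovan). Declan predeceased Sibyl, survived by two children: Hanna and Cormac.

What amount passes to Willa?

Willa receives $47,500.

The entire $427,500 passes to the descendants.
No child survives, so the initial division is made at the grandchildren's generation.
That amount ($427,500) is divided into 9 shares of $47,500: Carmen, Gideon, Yannick, Willa, Ronan, Henrik, Jovan, Hanna, and Cormac each take $47,500.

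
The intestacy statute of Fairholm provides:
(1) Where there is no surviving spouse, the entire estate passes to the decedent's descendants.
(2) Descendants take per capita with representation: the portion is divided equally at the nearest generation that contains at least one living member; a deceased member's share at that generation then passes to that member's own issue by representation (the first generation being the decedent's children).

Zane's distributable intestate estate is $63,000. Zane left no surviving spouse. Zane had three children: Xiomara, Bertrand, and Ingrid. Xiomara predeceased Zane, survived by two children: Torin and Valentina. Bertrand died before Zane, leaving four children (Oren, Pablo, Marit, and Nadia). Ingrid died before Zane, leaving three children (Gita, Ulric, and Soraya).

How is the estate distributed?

The entire $63,000 passes to the descendants.
No child survives, so the initial division is made at the grandchildren's generation.
That amount ($63,000) is divided into 9 shares of $7,000: Torin, Valentina, Oren, Pablo, Marit, Nadia, Gita, Ulric, and Soraya each take $7,000.

Torin: $7,000; Valentina: $7,000; Oren: $7,000; Pablo: $7,000; Marit: $7,000; Nadia: $7,000; Gita: $7,000; Ulric: $7,000; Soraya: $7,000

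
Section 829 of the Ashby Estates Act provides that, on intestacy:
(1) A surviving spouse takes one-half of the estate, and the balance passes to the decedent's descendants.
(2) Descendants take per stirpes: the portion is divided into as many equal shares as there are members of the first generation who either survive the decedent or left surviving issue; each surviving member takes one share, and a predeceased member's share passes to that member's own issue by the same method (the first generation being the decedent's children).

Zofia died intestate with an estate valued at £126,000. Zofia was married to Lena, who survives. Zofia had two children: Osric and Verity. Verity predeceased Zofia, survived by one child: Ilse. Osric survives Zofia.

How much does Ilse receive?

Ilse receives £31,500.

Lena takes one-half of £126,000 = £63,000. The remaining £63,000 passes to the descendants.
The descendants' portion (£63,000) is divided into 2 shares of £31,500: Osric takes £31,500; Verity's £31,500 share passes to Verity's issue.
Verity's share (£31,500) passes entirely to Ilse.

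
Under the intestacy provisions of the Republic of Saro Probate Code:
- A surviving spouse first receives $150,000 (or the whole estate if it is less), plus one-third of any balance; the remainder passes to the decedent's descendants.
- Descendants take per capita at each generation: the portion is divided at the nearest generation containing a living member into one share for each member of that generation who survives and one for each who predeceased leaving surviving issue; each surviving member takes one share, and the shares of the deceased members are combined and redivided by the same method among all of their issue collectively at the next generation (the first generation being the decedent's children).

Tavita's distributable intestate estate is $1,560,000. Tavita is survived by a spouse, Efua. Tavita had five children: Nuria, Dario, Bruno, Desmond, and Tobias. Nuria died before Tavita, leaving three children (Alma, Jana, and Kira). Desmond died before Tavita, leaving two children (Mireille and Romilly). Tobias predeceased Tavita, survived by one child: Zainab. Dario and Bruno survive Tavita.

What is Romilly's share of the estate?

Romilly receives $94,000.

Efua first takes $150,000, leaving a balance of $1,410,000. Efua then takes one-third of the balance ($470,000), for a total of $620,000. The remaining $940,000 passes to the descendants.
The descendants' portion ($940,000) is divided at the children's generation into 5 shares of $188,000. Dario and Bruno each take $188,000. The 3 shares of the deceased (Nuria, Desmond, and Tobias) are combined into a pool of $564,000.
That pool ($564,000) is divided at the grandchildren's generation equally among Alma, Jana, Kira, Mireille, Romilly, and Zainab: $94,000 each.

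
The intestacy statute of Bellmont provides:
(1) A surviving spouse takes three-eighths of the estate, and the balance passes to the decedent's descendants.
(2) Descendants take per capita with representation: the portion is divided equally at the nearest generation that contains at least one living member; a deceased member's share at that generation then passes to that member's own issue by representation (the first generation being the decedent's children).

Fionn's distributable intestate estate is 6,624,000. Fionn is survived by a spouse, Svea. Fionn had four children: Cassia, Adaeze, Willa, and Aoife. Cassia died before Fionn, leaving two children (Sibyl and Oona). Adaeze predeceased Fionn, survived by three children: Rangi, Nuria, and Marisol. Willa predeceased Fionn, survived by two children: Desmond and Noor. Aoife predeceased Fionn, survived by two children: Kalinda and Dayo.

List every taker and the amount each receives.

Svea: 2,484,000; Sibyl: 460,000; Oona: 460,000; Rangi: 460,000; Nuria: 460,000; Marisol: 460,000; Desmond: 460,000; Noor: 460,000; Kalinda: 460,000; Dayo: 460,000

Svea takes three-eighths of 6,624,000 = 2,484,000. The remaining 4,140,000 passes to the descendants.
No child survives, so the initial division is made at the grandchildren's generation.
The descendants' portion (4,140,000) is divided into 9 shares of 460,000: Sibyl, Oona, Rangi, Nuria, Marisol, Desmond, Noor, Kalinda, and Dayo each take 460,000.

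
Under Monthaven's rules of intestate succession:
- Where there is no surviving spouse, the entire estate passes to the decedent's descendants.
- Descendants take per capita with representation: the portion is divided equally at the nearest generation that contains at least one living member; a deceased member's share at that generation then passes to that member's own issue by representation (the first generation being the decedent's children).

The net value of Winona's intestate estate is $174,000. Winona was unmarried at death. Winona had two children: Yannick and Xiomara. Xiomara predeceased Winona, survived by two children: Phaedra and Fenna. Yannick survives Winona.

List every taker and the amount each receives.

The entire $174,000 passes to the descendants.
That amount ($174,000) is divided into 2 shares of $87,000: Yannick takes $87,000; Xiomara's $87,000 share passes to Xiomara's issue.
Xiomara's share ($87,000) is divided into 2 shares of $43,500: Phaedra and Fenna each take $43,500.

Yannick: $87,000; Phaedra: $43,500; Fenna: $43,500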